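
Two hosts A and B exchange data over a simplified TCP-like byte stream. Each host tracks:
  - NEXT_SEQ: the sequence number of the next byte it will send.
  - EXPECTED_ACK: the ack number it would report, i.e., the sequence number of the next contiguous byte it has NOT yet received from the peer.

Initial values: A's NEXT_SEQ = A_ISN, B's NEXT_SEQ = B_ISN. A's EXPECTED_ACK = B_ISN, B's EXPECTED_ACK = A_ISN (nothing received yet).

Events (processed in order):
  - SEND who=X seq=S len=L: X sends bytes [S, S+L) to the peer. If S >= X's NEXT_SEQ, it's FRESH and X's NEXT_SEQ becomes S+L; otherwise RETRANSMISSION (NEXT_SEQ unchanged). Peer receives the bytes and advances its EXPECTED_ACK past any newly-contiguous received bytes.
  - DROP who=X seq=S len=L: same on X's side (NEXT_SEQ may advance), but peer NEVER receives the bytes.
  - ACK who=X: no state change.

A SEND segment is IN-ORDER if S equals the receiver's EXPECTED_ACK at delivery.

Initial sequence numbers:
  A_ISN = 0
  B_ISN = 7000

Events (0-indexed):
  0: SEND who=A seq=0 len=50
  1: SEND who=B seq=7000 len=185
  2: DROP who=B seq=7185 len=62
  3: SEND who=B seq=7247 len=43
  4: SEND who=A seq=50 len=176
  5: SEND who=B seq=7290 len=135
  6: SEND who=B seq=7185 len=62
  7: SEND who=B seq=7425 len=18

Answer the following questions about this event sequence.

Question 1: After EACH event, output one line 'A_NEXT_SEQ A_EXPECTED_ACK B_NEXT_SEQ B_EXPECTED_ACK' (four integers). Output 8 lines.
50 7000 7000 50
50 7185 7185 50
50 7185 7247 50
50 7185 7290 50
226 7185 7290 226
226 7185 7425 226
226 7425 7425 226
226 7443 7443 226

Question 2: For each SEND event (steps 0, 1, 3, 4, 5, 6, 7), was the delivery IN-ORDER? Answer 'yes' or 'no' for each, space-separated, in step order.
Step 0: SEND seq=0 -> in-order
Step 1: SEND seq=7000 -> in-order
Step 3: SEND seq=7247 -> out-of-order
Step 4: SEND seq=50 -> in-order
Step 5: SEND seq=7290 -> out-of-order
Step 6: SEND seq=7185 -> in-order
Step 7: SEND seq=7425 -> in-order

Answer: yes yes no yes no yes yes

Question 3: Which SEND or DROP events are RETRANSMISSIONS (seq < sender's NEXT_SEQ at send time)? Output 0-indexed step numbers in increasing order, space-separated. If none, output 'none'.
Answer: 6

Derivation:
Step 0: SEND seq=0 -> fresh
Step 1: SEND seq=7000 -> fresh
Step 2: DROP seq=7185 -> fresh
Step 3: SEND seq=7247 -> fresh
Step 4: SEND seq=50 -> fresh
Step 5: SEND seq=7290 -> fresh
Step 6: SEND seq=7185 -> retransmit
Step 7: SEND seq=7425 -> fresh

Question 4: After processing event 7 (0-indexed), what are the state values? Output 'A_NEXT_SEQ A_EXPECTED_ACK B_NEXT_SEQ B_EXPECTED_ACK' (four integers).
After event 0: A_seq=50 A_ack=7000 B_seq=7000 B_ack=50
After event 1: A_seq=50 A_ack=7185 B_seq=7185 B_ack=50
After event 2: A_seq=50 A_ack=7185 B_seq=7247 B_ack=50
After event 3: A_seq=50 A_ack=7185 B_seq=7290 B_ack=50
After event 4: A_seq=226 A_ack=7185 B_seq=7290 B_ack=226
After event 5: A_seq=226 A_ack=7185 B_seq=7425 B_ack=226
After event 6: A_seq=226 A_ack=7425 B_seq=7425 B_ack=226
After event 7: A_seq=226 A_ack=7443 B_seq=7443 B_ack=226

226 7443 7443 226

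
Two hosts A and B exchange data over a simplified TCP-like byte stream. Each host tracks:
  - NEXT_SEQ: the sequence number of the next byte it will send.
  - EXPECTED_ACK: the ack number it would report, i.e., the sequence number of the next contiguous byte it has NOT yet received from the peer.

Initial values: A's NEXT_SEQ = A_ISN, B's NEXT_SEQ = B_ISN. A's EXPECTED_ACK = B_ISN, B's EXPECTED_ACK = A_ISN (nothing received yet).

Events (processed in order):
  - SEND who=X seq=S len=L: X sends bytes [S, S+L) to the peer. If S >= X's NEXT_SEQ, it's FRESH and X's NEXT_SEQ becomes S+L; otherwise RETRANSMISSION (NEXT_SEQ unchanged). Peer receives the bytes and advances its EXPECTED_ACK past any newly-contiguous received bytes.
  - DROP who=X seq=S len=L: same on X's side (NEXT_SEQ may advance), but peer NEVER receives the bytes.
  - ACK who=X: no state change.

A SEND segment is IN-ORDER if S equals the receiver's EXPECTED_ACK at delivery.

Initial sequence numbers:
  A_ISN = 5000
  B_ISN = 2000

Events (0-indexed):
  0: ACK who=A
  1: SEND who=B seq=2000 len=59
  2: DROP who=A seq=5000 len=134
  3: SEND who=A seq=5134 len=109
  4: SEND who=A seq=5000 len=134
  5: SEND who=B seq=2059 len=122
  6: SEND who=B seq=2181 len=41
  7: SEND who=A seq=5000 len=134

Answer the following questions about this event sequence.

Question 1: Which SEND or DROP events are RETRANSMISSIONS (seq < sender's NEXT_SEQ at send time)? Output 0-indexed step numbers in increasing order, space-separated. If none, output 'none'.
Answer: 4 7

Derivation:
Step 1: SEND seq=2000 -> fresh
Step 2: DROP seq=5000 -> fresh
Step 3: SEND seq=5134 -> fresh
Step 4: SEND seq=5000 -> retransmit
Step 5: SEND seq=2059 -> fresh
Step 6: SEND seq=2181 -> fresh
Step 7: SEND seq=5000 -> retransmit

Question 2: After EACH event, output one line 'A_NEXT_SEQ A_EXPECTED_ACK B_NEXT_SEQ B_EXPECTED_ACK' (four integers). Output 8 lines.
5000 2000 2000 5000
5000 2059 2059 5000
5134 2059 2059 5000
5243 2059 2059 5000
5243 2059 2059 5243
5243 2181 2181 5243
5243 2222 2222 5243
5243 2222 2222 5243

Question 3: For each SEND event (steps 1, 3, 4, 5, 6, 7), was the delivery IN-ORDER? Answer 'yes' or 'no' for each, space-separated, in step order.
Answer: yes no yes yes yes no

Derivation:
Step 1: SEND seq=2000 -> in-order
Step 3: SEND seq=5134 -> out-of-order
Step 4: SEND seq=5000 -> in-order
Step 5: SEND seq=2059 -> in-order
Step 6: SEND seq=2181 -> in-order
Step 7: SEND seq=5000 -> out-of-order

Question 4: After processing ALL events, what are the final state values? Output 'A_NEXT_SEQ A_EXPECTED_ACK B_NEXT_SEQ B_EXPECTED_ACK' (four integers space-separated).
Answer: 5243 2222 2222 5243

Derivation:
After event 0: A_seq=5000 A_ack=2000 B_seq=2000 B_ack=5000
After event 1: A_seq=5000 A_ack=2059 B_seq=2059 B_ack=5000
After event 2: A_seq=5134 A_ack=2059 B_seq=2059 B_ack=5000
After event 3: A_seq=5243 A_ack=2059 B_seq=2059 B_ack=5000
After event 4: A_seq=5243 A_ack=2059 B_seq=2059 B_ack=5243
After event 5: A_seq=5243 A_ack=2181 B_seq=2181 B_ack=5243
After event 6: A_seq=5243 A_ack=2222 B_seq=2222 B_ack=5243
After event 7: A_seq=5243 A_ack=2222 B_seq=2222 B_ack=5243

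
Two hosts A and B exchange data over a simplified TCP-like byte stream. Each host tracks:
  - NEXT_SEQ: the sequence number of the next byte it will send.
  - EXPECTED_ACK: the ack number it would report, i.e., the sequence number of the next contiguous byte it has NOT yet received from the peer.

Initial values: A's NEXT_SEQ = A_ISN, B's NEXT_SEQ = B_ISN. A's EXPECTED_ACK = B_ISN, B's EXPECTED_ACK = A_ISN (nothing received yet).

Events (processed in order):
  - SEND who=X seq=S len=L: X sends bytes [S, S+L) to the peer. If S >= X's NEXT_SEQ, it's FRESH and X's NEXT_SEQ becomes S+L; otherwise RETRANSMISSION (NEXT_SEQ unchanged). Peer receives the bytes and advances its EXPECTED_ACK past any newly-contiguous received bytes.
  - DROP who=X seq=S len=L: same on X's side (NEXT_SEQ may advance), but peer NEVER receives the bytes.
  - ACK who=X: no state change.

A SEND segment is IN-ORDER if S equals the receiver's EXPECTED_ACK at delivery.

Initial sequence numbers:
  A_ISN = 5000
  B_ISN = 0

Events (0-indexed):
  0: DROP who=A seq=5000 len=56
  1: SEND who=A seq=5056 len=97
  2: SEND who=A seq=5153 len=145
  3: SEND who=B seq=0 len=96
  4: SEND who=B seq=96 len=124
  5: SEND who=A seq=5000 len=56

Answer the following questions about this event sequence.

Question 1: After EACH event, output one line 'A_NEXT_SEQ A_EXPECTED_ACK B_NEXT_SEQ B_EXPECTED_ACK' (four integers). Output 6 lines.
5056 0 0 5000
5153 0 0 5000
5298 0 0 5000
5298 96 96 5000
5298 220 220 5000
5298 220 220 5298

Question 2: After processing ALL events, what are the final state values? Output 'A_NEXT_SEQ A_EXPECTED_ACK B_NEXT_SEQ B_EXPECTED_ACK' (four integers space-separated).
Answer: 5298 220 220 5298

Derivation:
After event 0: A_seq=5056 A_ack=0 B_seq=0 B_ack=5000
After event 1: A_seq=5153 A_ack=0 B_seq=0 B_ack=5000
After event 2: A_seq=5298 A_ack=0 B_seq=0 B_ack=5000
After event 3: A_seq=5298 A_ack=96 B_seq=96 B_ack=5000
After event 4: A_seq=5298 A_ack=220 B_seq=220 B_ack=5000
After event 5: A_seq=5298 A_ack=220 B_seq=220 B_ack=5298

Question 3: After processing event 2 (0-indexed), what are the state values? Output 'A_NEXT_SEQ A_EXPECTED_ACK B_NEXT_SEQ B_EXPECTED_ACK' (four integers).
After event 0: A_seq=5056 A_ack=0 B_seq=0 B_ack=5000
After event 1: A_seq=5153 A_ack=0 B_seq=0 B_ack=5000
After event 2: A_seq=5298 A_ack=0 B_seq=0 B_ack=5000

5298 0 0 5000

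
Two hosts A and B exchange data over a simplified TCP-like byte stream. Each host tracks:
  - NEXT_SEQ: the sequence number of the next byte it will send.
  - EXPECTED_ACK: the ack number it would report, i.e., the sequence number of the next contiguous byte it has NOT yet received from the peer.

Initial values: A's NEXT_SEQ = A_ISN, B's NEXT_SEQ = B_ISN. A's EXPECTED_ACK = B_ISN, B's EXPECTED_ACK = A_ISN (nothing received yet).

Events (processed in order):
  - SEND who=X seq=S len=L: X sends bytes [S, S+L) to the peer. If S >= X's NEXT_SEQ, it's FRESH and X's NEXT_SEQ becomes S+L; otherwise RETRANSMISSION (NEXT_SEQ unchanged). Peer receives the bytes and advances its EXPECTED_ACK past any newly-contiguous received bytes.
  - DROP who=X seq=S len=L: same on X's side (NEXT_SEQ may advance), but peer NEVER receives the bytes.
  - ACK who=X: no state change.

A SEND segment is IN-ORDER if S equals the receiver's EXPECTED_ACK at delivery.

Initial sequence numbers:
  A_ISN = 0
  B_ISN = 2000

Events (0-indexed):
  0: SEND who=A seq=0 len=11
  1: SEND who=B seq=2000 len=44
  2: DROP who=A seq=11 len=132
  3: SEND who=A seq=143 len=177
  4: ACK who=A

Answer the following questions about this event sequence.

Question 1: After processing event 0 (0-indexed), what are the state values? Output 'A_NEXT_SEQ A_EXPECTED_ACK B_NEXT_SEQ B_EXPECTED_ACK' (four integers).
After event 0: A_seq=11 A_ack=2000 B_seq=2000 B_ack=11

11 2000 2000 11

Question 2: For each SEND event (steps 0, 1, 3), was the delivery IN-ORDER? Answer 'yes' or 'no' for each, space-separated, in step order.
Answer: yes yes no

Derivation:
Step 0: SEND seq=0 -> in-order
Step 1: SEND seq=2000 -> in-order
Step 3: SEND seq=143 -> out-of-order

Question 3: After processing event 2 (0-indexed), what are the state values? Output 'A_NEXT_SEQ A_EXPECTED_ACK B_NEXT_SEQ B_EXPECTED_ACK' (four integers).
After event 0: A_seq=11 A_ack=2000 B_seq=2000 B_ack=11
After event 1: A_seq=11 A_ack=2044 B_seq=2044 B_ack=11
After event 2: A_seq=143 A_ack=2044 B_seq=2044 B_ack=11

143 2044 2044 11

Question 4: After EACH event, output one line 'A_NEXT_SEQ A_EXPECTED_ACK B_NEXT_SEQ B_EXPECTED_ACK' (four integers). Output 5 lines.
11 2000 2000 11
11 2044 2044 11
143 2044 2044 11
320 2044 2044 11
320 2044 2044 11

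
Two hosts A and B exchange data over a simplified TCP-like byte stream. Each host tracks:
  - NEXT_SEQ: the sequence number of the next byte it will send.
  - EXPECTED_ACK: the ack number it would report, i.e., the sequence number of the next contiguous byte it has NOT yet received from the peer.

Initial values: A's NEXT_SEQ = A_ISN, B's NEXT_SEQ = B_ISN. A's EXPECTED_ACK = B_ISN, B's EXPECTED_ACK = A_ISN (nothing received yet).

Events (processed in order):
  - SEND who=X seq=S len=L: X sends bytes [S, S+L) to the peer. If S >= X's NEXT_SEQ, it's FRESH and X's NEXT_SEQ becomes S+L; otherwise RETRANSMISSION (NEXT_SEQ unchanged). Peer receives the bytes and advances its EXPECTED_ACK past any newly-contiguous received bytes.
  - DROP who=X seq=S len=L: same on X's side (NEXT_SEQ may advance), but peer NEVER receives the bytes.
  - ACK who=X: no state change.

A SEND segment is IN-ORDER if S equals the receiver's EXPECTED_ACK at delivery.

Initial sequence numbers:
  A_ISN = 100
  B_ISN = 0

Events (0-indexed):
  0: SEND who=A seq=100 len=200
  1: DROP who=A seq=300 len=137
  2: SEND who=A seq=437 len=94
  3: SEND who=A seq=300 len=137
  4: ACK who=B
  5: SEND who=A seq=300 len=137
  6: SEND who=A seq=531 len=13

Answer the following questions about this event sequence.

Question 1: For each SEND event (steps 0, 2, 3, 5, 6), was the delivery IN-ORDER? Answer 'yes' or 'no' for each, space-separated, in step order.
Answer: yes no yes no yes

Derivation:
Step 0: SEND seq=100 -> in-order
Step 2: SEND seq=437 -> out-of-order
Step 3: SEND seq=300 -> in-order
Step 5: SEND seq=300 -> out-of-order
Step 6: SEND seq=531 -> in-order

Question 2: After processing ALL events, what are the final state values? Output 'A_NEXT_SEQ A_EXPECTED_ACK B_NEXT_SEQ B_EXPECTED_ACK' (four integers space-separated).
Answer: 544 0 0 544

Derivation:
After event 0: A_seq=300 A_ack=0 B_seq=0 B_ack=300
After event 1: A_seq=437 A_ack=0 B_seq=0 B_ack=300
After event 2: A_seq=531 A_ack=0 B_seq=0 B_ack=300
After event 3: A_seq=531 A_ack=0 B_seq=0 B_ack=531
After event 4: A_seq=531 A_ack=0 B_seq=0 B_ack=531
After event 5: A_seq=531 A_ack=0 B_seq=0 B_ack=531
After event 6: A_seq=544 A_ack=0 B_seq=0 B_ack=544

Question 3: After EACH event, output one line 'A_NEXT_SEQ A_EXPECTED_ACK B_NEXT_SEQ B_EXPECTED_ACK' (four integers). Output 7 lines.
300 0 0 300
437 0 0 300
531 0 0 300
531 0 0 531
531 0 0 531
531 0 0 531
544 0 0 544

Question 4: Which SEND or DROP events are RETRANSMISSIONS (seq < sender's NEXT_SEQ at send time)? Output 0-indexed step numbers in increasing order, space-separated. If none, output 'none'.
Answer: 3 5

Derivation:
Step 0: SEND seq=100 -> fresh
Step 1: DROP seq=300 -> fresh
Step 2: SEND seq=437 -> fresh
Step 3: SEND seq=300 -> retransmit
Step 5: SEND seq=300 -> retransmit
Step 6: SEND seq=531 -> fresh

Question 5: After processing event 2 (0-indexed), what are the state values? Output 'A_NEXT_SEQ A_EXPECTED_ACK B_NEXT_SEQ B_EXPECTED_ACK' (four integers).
After event 0: A_seq=300 A_ack=0 B_seq=0 B_ack=300
After event 1: A_seq=437 A_ack=0 B_seq=0 B_ack=300
After event 2: A_seq=531 A_ack=0 B_seq=0 B_ack=300

531 0 0 300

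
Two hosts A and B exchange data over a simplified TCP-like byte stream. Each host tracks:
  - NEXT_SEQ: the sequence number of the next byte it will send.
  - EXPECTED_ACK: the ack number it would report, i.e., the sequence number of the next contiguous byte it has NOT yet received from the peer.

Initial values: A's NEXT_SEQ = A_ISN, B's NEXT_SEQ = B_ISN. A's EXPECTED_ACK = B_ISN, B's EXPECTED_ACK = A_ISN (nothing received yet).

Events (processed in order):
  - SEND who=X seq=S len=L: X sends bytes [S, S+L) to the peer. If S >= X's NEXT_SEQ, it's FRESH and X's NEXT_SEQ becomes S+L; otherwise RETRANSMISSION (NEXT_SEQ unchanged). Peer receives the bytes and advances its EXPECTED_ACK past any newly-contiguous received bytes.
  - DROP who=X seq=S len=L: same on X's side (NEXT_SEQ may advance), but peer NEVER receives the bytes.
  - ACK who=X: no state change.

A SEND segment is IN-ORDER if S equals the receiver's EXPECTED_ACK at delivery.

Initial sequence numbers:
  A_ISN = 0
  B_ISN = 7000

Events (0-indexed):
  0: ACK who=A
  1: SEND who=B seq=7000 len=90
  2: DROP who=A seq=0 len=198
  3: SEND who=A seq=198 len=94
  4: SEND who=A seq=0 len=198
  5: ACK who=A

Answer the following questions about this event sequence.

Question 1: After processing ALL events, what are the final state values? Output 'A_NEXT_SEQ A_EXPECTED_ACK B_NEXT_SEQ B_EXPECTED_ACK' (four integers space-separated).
Answer: 292 7090 7090 292

Derivation:
After event 0: A_seq=0 A_ack=7000 B_seq=7000 B_ack=0
After event 1: A_seq=0 A_ack=7090 B_seq=7090 B_ack=0
After event 2: A_seq=198 A_ack=7090 B_seq=7090 B_ack=0
After event 3: A_seq=292 A_ack=7090 B_seq=7090 B_ack=0
After event 4: A_seq=292 A_ack=7090 B_seq=7090 B_ack=292
After event 5: A_seq=292 A_ack=7090 B_seq=7090 B_ack=292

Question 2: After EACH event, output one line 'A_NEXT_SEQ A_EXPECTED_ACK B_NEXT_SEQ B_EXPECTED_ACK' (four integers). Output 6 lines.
0 7000 7000 0
0 7090 7090 0
198 7090 7090 0
292 7090 7090 0
292 7090 7090 292
292 7090 7090 292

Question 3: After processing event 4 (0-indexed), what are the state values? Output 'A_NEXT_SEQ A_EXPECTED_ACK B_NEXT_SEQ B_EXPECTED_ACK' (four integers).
After event 0: A_seq=0 A_ack=7000 B_seq=7000 B_ack=0
After event 1: A_seq=0 A_ack=7090 B_seq=7090 B_ack=0
After event 2: A_seq=198 A_ack=7090 B_seq=7090 B_ack=0
After event 3: A_seq=292 A_ack=7090 B_seq=7090 B_ack=0
After event 4: A_seq=292 A_ack=7090 B_seq=7090 B_ack=292

292 7090 7090 292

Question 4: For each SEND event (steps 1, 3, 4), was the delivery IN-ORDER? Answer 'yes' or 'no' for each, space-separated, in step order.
Step 1: SEND seq=7000 -> in-order
Step 3: SEND seq=198 -> out-of-order
Step 4: SEND seq=0 -> in-order

Answer: yes no yes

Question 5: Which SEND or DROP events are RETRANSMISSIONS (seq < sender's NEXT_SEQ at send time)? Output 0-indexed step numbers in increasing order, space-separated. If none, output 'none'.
Answer: 4

Derivation:
Step 1: SEND seq=7000 -> fresh
Step 2: DROP seq=0 -> fresh
Step 3: SEND seq=198 -> fresh
Step 4: SEND seq=0 -> retransmit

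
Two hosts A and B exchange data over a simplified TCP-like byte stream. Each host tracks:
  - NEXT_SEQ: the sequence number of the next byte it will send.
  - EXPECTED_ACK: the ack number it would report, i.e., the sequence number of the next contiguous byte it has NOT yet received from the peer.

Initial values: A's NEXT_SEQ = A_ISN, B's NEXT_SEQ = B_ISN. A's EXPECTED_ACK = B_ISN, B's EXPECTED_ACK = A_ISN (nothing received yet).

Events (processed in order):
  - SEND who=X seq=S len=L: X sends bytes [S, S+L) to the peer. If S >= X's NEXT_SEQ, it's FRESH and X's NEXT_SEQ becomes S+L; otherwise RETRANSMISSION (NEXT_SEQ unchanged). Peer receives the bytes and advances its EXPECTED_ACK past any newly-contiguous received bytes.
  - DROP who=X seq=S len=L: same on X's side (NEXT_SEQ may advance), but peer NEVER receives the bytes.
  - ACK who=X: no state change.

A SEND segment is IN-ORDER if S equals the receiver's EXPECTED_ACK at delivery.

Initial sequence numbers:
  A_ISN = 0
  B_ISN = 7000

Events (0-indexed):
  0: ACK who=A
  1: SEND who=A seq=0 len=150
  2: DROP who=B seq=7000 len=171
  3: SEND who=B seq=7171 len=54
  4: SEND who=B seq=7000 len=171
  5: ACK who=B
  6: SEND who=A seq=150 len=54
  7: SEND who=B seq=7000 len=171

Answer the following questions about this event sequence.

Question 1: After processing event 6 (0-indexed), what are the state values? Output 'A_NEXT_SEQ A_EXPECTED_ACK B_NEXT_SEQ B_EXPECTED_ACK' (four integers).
After event 0: A_seq=0 A_ack=7000 B_seq=7000 B_ack=0
After event 1: A_seq=150 A_ack=7000 B_seq=7000 B_ack=150
After event 2: A_seq=150 A_ack=7000 B_seq=7171 B_ack=150
After event 3: A_seq=150 A_ack=7000 B_seq=7225 B_ack=150
After event 4: A_seq=150 A_ack=7225 B_seq=7225 B_ack=150
After event 5: A_seq=150 A_ack=7225 B_seq=7225 B_ack=150
After event 6: A_seq=204 A_ack=7225 B_seq=7225 B_ack=204

204 7225 7225 204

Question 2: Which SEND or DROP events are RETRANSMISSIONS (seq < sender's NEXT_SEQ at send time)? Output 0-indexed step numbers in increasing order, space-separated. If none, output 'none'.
Answer: 4 7

Derivation:
Step 1: SEND seq=0 -> fresh
Step 2: DROP seq=7000 -> fresh
Step 3: SEND seq=7171 -> fresh
Step 4: SEND seq=7000 -> retransmit
Step 6: SEND seq=150 -> fresh
Step 7: SEND seq=7000 -> retransmit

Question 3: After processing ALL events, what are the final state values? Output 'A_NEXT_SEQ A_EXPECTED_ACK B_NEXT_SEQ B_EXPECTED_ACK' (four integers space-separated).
Answer: 204 7225 7225 204

Derivation:
After event 0: A_seq=0 A_ack=7000 B_seq=7000 B_ack=0
After event 1: A_seq=150 A_ack=7000 B_seq=7000 B_ack=150
After event 2: A_seq=150 A_ack=7000 B_seq=7171 B_ack=150
After event 3: A_seq=150 A_ack=7000 B_seq=7225 B_ack=150
After event 4: A_seq=150 A_ack=7225 B_seq=7225 B_ack=150
After event 5: A_seq=150 A_ack=7225 B_seq=7225 B_ack=150
After event 6: A_seq=204 A_ack=7225 B_seq=7225 B_ack=204
After event 7: A_seq=204 A_ack=7225 B_seq=7225 B_ack=204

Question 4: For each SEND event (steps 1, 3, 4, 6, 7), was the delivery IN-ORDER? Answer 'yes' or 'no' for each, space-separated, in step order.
Answer: yes no yes yes no

Derivation:
Step 1: SEND seq=0 -> in-order
Step 3: SEND seq=7171 -> out-of-order
Step 4: SEND seq=7000 -> in-order
Step 6: SEND seq=150 -> in-order
Step 7: SEND seq=7000 -> out-of-order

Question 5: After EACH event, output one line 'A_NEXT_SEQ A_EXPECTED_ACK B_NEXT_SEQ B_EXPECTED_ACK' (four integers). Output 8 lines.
0 7000 7000 0
150 7000 7000 150
150 7000 7171 150
150 7000 7225 150
150 7225 7225 150
150 7225 7225 150
204 7225 7225 204
204 7225 7225 204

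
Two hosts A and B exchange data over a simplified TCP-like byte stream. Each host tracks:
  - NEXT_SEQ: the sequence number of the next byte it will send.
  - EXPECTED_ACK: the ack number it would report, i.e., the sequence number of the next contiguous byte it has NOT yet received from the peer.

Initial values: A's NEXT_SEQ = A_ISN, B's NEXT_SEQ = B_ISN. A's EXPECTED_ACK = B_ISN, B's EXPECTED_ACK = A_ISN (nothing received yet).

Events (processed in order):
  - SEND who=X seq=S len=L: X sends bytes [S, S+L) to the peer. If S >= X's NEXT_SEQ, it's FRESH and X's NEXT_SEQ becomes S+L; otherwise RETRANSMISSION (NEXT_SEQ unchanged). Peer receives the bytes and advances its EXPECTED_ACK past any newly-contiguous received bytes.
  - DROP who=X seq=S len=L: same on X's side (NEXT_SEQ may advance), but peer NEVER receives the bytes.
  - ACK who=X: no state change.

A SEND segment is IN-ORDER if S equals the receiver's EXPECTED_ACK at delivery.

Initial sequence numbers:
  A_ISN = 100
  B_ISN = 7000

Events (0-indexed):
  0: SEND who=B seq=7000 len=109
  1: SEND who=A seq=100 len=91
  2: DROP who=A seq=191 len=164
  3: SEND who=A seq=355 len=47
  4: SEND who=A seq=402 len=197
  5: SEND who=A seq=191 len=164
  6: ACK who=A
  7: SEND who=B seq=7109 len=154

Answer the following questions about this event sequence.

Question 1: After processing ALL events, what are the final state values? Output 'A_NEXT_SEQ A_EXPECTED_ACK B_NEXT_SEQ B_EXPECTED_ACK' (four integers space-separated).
Answer: 599 7263 7263 599

Derivation:
After event 0: A_seq=100 A_ack=7109 B_seq=7109 B_ack=100
After event 1: A_seq=191 A_ack=7109 B_seq=7109 B_ack=191
After event 2: A_seq=355 A_ack=7109 B_seq=7109 B_ack=191
After event 3: A_seq=402 A_ack=7109 B_seq=7109 B_ack=191
After event 4: A_seq=599 A_ack=7109 B_seq=7109 B_ack=191
After event 5: A_seq=599 A_ack=7109 B_seq=7109 B_ack=599
After event 6: A_seq=599 A_ack=7109 B_seq=7109 B_ack=599
After event 7: A_seq=599 A_ack=7263 B_seq=7263 B_ack=599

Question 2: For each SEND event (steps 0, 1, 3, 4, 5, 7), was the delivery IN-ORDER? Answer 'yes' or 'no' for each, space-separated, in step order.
Step 0: SEND seq=7000 -> in-order
Step 1: SEND seq=100 -> in-order
Step 3: SEND seq=355 -> out-of-order
Step 4: SEND seq=402 -> out-of-order
Step 5: SEND seq=191 -> in-order
Step 7: SEND seq=7109 -> in-order

Answer: yes yes no no yes yes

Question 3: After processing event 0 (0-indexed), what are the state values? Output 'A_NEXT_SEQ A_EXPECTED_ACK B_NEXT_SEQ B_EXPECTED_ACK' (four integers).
After event 0: A_seq=100 A_ack=7109 B_seq=7109 B_ack=100

100 7109 7109 100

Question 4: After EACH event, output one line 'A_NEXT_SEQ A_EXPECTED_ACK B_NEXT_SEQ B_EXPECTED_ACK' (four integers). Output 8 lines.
100 7109 7109 100
191 7109 7109 191
355 7109 7109 191
402 7109 7109 191
599 7109 7109 191
599 7109 7109 599
599 7109 7109 599
599 7263 7263 599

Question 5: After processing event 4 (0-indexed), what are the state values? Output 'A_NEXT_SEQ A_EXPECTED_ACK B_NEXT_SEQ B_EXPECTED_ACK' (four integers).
After event 0: A_seq=100 A_ack=7109 B_seq=7109 B_ack=100
After event 1: A_seq=191 A_ack=7109 B_seq=7109 B_ack=191
After event 2: A_seq=355 A_ack=7109 B_seq=7109 B_ack=191
After event 3: A_seq=402 A_ack=7109 B_seq=7109 B_ack=191
After event 4: A_seq=599 A_ack=7109 B_seq=7109 B_ack=191

599 7109 7109 191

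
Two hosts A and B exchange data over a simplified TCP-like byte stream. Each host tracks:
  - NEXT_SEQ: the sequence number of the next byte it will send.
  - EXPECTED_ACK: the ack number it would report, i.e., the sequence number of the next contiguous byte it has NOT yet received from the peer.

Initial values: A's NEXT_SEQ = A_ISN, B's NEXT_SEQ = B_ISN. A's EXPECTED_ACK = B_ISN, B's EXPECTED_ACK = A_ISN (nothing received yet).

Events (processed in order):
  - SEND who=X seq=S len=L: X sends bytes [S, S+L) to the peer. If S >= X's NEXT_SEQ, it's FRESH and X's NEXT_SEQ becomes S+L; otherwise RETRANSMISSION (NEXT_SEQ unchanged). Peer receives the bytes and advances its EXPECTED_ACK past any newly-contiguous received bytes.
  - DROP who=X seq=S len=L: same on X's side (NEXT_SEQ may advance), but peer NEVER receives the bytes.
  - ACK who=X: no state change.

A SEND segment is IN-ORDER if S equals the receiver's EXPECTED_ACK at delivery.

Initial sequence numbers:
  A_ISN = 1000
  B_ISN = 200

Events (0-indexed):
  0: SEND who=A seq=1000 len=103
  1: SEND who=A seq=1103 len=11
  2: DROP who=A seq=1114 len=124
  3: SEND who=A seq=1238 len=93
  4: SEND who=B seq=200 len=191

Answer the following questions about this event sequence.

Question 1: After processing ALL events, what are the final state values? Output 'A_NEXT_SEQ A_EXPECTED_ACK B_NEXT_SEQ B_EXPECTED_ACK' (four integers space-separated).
Answer: 1331 391 391 1114

Derivation:
After event 0: A_seq=1103 A_ack=200 B_seq=200 B_ack=1103
After event 1: A_seq=1114 A_ack=200 B_seq=200 B_ack=1114
After event 2: A_seq=1238 A_ack=200 B_seq=200 B_ack=1114
After event 3: A_seq=1331 A_ack=200 B_seq=200 B_ack=1114
After event 4: A_seq=1331 A_ack=391 B_seq=391 B_ack=1114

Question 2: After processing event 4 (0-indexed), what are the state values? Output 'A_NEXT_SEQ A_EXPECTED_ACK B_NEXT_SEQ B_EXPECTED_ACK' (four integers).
After event 0: A_seq=1103 A_ack=200 B_seq=200 B_ack=1103
After event 1: A_seq=1114 A_ack=200 B_seq=200 B_ack=1114
After event 2: A_seq=1238 A_ack=200 B_seq=200 B_ack=1114
After event 3: A_seq=1331 A_ack=200 B_seq=200 B_ack=1114
After event 4: A_seq=1331 A_ack=391 B_seq=391 B_ack=1114

1331 391 391 1114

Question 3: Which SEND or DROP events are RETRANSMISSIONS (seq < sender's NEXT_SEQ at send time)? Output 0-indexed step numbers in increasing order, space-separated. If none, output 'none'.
Answer: none

Derivation:
Step 0: SEND seq=1000 -> fresh
Step 1: SEND seq=1103 -> fresh
Step 2: DROP seq=1114 -> fresh
Step 3: SEND seq=1238 -> fresh
Step 4: SEND seq=200 -> fresh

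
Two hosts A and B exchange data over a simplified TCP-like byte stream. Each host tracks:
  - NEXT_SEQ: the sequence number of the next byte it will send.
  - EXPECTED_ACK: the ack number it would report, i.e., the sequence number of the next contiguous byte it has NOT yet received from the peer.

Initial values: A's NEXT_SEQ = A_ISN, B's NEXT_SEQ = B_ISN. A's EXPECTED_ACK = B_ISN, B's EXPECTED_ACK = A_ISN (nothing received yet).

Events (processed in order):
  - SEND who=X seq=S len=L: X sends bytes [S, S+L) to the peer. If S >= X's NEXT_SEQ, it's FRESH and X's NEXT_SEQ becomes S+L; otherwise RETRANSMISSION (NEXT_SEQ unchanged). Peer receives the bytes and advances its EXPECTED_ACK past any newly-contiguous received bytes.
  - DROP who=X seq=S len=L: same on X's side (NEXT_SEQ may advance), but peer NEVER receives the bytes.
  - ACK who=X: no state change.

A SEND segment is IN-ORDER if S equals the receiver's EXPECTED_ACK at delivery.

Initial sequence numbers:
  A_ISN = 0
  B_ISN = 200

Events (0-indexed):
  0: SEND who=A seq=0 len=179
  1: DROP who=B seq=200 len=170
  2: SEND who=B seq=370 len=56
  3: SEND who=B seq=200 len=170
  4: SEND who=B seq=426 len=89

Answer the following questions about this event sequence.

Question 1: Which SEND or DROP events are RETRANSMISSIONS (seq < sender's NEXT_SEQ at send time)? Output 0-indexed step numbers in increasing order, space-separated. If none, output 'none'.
Answer: 3

Derivation:
Step 0: SEND seq=0 -> fresh
Step 1: DROP seq=200 -> fresh
Step 2: SEND seq=370 -> fresh
Step 3: SEND seq=200 -> retransmit
Step 4: SEND seq=426 -> fresh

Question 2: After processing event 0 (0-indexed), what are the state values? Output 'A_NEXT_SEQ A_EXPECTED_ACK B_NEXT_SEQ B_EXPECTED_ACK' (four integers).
After event 0: A_seq=179 A_ack=200 B_seq=200 B_ack=179

179 200 200 179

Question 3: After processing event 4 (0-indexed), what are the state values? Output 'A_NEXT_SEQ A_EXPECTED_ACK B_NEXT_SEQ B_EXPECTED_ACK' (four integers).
After event 0: A_seq=179 A_ack=200 B_seq=200 B_ack=179
After event 1: A_seq=179 A_ack=200 B_seq=370 B_ack=179
After event 2: A_seq=179 A_ack=200 B_seq=426 B_ack=179
After event 3: A_seq=179 A_ack=426 B_seq=426 B_ack=179
After event 4: A_seq=179 A_ack=515 B_seq=515 B_ack=179

179 515 515 179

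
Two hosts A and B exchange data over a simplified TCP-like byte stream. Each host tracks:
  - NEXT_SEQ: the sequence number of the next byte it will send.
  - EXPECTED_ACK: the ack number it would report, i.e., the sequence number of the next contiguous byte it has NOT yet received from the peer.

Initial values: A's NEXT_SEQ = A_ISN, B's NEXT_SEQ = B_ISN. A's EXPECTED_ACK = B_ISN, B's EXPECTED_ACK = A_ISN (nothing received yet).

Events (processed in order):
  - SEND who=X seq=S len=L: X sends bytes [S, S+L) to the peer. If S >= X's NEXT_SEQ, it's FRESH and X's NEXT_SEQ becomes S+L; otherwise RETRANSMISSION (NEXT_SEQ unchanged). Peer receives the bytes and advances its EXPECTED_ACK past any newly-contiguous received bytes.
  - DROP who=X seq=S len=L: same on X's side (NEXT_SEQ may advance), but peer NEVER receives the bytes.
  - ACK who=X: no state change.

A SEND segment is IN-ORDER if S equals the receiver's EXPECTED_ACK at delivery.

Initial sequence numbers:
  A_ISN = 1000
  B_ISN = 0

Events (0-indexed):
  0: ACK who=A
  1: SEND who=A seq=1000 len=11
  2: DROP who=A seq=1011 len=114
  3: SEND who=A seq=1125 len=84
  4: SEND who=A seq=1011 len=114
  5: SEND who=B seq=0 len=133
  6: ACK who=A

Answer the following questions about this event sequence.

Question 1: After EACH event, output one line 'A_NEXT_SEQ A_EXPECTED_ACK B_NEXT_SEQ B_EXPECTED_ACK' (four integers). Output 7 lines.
1000 0 0 1000
1011 0 0 1011
1125 0 0 1011
1209 0 0 1011
1209 0 0 1209
1209 133 133 1209
1209 133 133 1209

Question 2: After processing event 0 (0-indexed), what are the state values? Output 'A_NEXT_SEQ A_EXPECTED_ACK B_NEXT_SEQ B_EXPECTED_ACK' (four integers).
After event 0: A_seq=1000 A_ack=0 B_seq=0 B_ack=1000

1000 0 0 1000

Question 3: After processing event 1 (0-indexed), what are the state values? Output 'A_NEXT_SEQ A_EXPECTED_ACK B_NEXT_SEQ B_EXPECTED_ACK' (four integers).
After event 0: A_seq=1000 A_ack=0 B_seq=0 B_ack=1000
After event 1: A_seq=1011 A_ack=0 B_seq=0 B_ack=1011

1011 0 0 1011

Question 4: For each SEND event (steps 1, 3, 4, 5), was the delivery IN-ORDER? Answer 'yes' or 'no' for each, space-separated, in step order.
Answer: yes no yes yes

Derivation:
Step 1: SEND seq=1000 -> in-order
Step 3: SEND seq=1125 -> out-of-order
Step 4: SEND seq=1011 -> in-order
Step 5: SEND seq=0 -> in-order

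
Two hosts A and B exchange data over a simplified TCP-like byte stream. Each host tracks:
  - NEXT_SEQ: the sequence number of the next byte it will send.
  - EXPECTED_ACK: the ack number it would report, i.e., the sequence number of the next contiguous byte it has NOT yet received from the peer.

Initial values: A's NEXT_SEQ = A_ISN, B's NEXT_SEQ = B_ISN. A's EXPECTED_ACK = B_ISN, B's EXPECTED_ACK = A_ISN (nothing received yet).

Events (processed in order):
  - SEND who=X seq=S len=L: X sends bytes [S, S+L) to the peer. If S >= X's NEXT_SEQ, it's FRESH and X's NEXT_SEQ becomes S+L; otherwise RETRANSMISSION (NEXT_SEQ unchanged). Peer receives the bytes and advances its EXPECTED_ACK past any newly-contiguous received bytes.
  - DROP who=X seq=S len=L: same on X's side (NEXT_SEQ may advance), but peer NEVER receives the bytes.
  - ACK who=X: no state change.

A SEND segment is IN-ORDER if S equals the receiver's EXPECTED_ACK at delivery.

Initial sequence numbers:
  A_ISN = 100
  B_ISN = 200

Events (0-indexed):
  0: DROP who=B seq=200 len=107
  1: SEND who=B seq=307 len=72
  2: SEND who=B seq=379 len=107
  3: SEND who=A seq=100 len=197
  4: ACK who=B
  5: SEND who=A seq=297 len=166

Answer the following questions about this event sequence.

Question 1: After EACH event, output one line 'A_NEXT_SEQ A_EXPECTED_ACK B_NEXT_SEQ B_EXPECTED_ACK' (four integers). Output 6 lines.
100 200 307 100
100 200 379 100
100 200 486 100
297 200 486 297
297 200 486 297
463 200 486 463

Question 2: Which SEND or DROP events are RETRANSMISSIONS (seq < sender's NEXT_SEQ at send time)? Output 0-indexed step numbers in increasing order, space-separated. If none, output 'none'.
Answer: none

Derivation:
Step 0: DROP seq=200 -> fresh
Step 1: SEND seq=307 -> fresh
Step 2: SEND seq=379 -> fresh
Step 3: SEND seq=100 -> fresh
Step 5: SEND seq=297 -> fresh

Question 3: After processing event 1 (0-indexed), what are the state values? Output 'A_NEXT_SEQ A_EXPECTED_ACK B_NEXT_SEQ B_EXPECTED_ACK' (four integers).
After event 0: A_seq=100 A_ack=200 B_seq=307 B_ack=100
After event 1: A_seq=100 A_ack=200 B_seq=379 B_ack=100

100 200 379 100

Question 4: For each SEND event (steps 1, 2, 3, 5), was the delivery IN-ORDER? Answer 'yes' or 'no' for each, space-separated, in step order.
Step 1: SEND seq=307 -> out-of-order
Step 2: SEND seq=379 -> out-of-order
Step 3: SEND seq=100 -> in-order
Step 5: SEND seq=297 -> in-order

Answer: no no yes yes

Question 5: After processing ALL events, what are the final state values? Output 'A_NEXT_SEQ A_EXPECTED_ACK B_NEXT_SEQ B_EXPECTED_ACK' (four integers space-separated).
Answer: 463 200 486 463

Derivation:
After event 0: A_seq=100 A_ack=200 B_seq=307 B_ack=100
After event 1: A_seq=100 A_ack=200 B_seq=379 B_ack=100
After event 2: A_seq=100 A_ack=200 B_seq=486 B_ack=100
After event 3: A_seq=297 A_ack=200 B_seq=486 B_ack=297
After event 4: A_seq=297 A_ack=200 B_seq=486 B_ack=297
After event 5: A_seq=463 A_ack=200 B_seq=486 B_ack=463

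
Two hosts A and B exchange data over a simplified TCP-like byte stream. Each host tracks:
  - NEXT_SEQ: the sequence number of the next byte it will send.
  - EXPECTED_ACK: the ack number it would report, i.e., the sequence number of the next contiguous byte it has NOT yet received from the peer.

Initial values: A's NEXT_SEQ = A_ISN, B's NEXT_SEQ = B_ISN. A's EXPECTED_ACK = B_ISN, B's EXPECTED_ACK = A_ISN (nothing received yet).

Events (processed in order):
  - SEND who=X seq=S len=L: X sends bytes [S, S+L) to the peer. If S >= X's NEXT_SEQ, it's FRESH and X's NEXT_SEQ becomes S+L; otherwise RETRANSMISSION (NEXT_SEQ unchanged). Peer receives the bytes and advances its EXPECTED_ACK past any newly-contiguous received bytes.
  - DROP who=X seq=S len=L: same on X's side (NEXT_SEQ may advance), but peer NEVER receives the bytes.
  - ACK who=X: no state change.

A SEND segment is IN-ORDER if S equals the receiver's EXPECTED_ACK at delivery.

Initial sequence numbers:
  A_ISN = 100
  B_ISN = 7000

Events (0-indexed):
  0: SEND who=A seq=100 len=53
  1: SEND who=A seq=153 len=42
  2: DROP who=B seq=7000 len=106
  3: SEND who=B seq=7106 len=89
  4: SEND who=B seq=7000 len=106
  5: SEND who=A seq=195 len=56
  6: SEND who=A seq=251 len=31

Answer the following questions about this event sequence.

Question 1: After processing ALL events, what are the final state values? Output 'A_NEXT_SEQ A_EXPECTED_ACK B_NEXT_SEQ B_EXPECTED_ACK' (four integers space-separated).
After event 0: A_seq=153 A_ack=7000 B_seq=7000 B_ack=153
After event 1: A_seq=195 A_ack=7000 B_seq=7000 B_ack=195
After event 2: A_seq=195 A_ack=7000 B_seq=7106 B_ack=195
After event 3: A_seq=195 A_ack=7000 B_seq=7195 B_ack=195
After event 4: A_seq=195 A_ack=7195 B_seq=7195 B_ack=195
After event 5: A_seq=251 A_ack=7195 B_seq=7195 B_ack=251
After event 6: A_seq=282 A_ack=7195 B_seq=7195 B_ack=282

Answer: 282 7195 7195 282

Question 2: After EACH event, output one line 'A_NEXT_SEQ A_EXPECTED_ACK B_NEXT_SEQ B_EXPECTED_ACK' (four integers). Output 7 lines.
153 7000 7000 153
195 7000 7000 195
195 7000 7106 195
195 7000 7195 195
195 7195 7195 195
251 7195 7195 251
282 7195 7195 282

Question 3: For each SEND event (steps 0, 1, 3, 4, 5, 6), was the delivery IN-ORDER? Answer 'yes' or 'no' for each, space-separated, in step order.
Step 0: SEND seq=100 -> in-order
Step 1: SEND seq=153 -> in-order
Step 3: SEND seq=7106 -> out-of-order
Step 4: SEND seq=7000 -> in-order
Step 5: SEND seq=195 -> in-order
Step 6: SEND seq=251 -> in-order

Answer: yes yes no yes yes yes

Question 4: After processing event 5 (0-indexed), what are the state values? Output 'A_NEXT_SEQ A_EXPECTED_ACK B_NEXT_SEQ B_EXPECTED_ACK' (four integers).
After event 0: A_seq=153 A_ack=7000 B_seq=7000 B_ack=153
After event 1: A_seq=195 A_ack=7000 B_seq=7000 B_ack=195
After event 2: A_seq=195 A_ack=7000 B_seq=7106 B_ack=195
After event 3: A_seq=195 A_ack=7000 B_seq=7195 B_ack=195
After event 4: A_seq=195 A_ack=7195 B_seq=7195 B_ack=195
After event 5: A_seq=251 A_ack=7195 B_seq=7195 B_ack=251

251 7195 7195 251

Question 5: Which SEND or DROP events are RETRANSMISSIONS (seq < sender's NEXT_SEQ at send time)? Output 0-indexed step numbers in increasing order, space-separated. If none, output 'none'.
Answer: 4

Derivation:
Step 0: SEND seq=100 -> fresh
Step 1: SEND seq=153 -> fresh
Step 2: DROP seq=7000 -> fresh
Step 3: SEND seq=7106 -> fresh
Step 4: SEND seq=7000 -> retransmit
Step 5: SEND seq=195 -> fresh
Step 6: SEND seq=251 -> fresh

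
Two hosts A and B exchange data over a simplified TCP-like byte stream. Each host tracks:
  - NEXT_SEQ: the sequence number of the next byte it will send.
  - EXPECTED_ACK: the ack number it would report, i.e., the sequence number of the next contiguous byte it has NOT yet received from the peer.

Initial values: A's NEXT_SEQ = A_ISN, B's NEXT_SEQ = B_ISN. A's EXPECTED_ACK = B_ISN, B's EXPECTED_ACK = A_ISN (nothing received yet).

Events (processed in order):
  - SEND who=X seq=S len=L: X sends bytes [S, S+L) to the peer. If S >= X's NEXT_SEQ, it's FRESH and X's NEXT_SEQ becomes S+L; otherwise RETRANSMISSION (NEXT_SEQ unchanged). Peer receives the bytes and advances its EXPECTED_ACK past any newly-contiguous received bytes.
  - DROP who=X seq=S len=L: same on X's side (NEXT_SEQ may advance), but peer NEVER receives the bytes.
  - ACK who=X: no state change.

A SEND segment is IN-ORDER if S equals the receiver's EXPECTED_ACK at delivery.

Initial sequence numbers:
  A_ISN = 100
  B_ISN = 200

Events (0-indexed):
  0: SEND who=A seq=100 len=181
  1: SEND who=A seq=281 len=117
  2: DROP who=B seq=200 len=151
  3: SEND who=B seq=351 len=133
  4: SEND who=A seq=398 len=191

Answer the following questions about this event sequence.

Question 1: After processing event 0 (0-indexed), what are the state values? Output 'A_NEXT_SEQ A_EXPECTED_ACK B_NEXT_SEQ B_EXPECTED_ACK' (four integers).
After event 0: A_seq=281 A_ack=200 B_seq=200 B_ack=281

281 200 200 281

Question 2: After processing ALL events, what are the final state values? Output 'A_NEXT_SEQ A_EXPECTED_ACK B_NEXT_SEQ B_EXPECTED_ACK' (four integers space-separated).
Answer: 589 200 484 589

Derivation:
After event 0: A_seq=281 A_ack=200 B_seq=200 B_ack=281
After event 1: A_seq=398 A_ack=200 B_seq=200 B_ack=398
After event 2: A_seq=398 A_ack=200 B_seq=351 B_ack=398
After event 3: A_seq=398 A_ack=200 B_seq=484 B_ack=398
After event 4: A_seq=589 A_ack=200 B_seq=484 B_ack=589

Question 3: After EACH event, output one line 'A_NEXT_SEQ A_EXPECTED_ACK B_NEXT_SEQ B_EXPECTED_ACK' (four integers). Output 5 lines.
281 200 200 281
398 200 200 398
398 200 351 398
398 200 484 398
589 200 484 589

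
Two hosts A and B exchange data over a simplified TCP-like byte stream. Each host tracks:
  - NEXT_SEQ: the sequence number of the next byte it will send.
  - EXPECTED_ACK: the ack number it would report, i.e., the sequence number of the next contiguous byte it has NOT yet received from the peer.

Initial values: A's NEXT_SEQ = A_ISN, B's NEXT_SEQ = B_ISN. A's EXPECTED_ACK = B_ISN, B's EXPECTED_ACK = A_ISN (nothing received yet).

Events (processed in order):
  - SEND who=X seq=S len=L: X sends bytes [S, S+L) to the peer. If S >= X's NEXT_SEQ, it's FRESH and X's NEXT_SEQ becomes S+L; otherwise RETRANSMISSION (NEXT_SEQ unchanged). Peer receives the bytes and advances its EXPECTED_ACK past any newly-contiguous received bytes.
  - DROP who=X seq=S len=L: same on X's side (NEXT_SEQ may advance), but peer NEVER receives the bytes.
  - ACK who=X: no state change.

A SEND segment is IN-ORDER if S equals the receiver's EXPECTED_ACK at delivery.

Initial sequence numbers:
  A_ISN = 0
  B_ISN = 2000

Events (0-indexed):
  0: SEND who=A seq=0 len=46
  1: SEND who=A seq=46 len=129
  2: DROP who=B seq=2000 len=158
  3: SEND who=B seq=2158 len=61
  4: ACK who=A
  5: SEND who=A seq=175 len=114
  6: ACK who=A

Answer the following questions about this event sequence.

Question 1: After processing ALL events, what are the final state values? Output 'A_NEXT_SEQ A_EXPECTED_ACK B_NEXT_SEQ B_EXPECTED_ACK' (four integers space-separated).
Answer: 289 2000 2219 289

Derivation:
After event 0: A_seq=46 A_ack=2000 B_seq=2000 B_ack=46
After event 1: A_seq=175 A_ack=2000 B_seq=2000 B_ack=175
After event 2: A_seq=175 A_ack=2000 B_seq=2158 B_ack=175
After event 3: A_seq=175 A_ack=2000 B_seq=2219 B_ack=175
After event 4: A_seq=175 A_ack=2000 B_seq=2219 B_ack=175
After event 5: A_seq=289 A_ack=2000 B_seq=2219 B_ack=289
After event 6: A_seq=289 A_ack=2000 B_seq=2219 B_ack=289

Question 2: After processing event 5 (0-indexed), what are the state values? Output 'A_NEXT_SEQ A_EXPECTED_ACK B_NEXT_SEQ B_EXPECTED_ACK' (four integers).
After event 0: A_seq=46 A_ack=2000 B_seq=2000 B_ack=46
After event 1: A_seq=175 A_ack=2000 B_seq=2000 B_ack=175
After event 2: A_seq=175 A_ack=2000 B_seq=2158 B_ack=175
After event 3: A_seq=175 A_ack=2000 B_seq=2219 B_ack=175
After event 4: A_seq=175 A_ack=2000 B_seq=2219 B_ack=175
After event 5: A_seq=289 A_ack=2000 B_seq=2219 B_ack=289

289 2000 2219 289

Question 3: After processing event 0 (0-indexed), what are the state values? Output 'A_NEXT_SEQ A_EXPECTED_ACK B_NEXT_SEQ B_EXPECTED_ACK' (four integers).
After event 0: A_seq=46 A_ack=2000 B_seq=2000 B_ack=46

46 2000 2000 46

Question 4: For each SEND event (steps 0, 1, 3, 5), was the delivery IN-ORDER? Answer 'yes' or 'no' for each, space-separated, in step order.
Answer: yes yes no yes

Derivation:
Step 0: SEND seq=0 -> in-order
Step 1: SEND seq=46 -> in-order
Step 3: SEND seq=2158 -> out-of-order
Step 5: SEND seq=175 -> in-order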